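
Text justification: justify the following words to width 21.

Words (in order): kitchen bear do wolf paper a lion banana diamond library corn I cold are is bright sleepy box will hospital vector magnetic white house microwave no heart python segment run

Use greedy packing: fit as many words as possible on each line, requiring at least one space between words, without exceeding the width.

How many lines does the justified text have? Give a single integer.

Answer: 9

Derivation:
Line 1: ['kitchen', 'bear', 'do', 'wolf'] (min_width=20, slack=1)
Line 2: ['paper', 'a', 'lion', 'banana'] (min_width=19, slack=2)
Line 3: ['diamond', 'library', 'corn'] (min_width=20, slack=1)
Line 4: ['I', 'cold', 'are', 'is', 'bright'] (min_width=20, slack=1)
Line 5: ['sleepy', 'box', 'will'] (min_width=15, slack=6)
Line 6: ['hospital', 'vector'] (min_width=15, slack=6)
Line 7: ['magnetic', 'white', 'house'] (min_width=20, slack=1)
Line 8: ['microwave', 'no', 'heart'] (min_width=18, slack=3)
Line 9: ['python', 'segment', 'run'] (min_width=18, slack=3)
Total lines: 9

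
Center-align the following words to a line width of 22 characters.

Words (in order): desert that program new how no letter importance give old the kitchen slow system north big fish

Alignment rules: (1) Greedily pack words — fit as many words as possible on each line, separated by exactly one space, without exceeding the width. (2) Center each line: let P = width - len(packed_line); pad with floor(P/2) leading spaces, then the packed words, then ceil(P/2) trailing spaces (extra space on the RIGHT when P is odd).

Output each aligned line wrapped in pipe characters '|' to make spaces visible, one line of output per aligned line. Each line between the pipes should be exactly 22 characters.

Line 1: ['desert', 'that', 'program'] (min_width=19, slack=3)
Line 2: ['new', 'how', 'no', 'letter'] (min_width=17, slack=5)
Line 3: ['importance', 'give', 'old'] (min_width=19, slack=3)
Line 4: ['the', 'kitchen', 'slow'] (min_width=16, slack=6)
Line 5: ['system', 'north', 'big', 'fish'] (min_width=21, slack=1)

Answer: | desert that program  |
|  new how no letter   |
| importance give old  |
|   the kitchen slow   |
|system north big fish |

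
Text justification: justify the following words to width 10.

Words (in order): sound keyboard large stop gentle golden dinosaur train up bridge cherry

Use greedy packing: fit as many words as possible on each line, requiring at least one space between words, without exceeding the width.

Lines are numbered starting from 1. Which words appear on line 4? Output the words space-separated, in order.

Answer: gentle

Derivation:
Line 1: ['sound'] (min_width=5, slack=5)
Line 2: ['keyboard'] (min_width=8, slack=2)
Line 3: ['large', 'stop'] (min_width=10, slack=0)
Line 4: ['gentle'] (min_width=6, slack=4)
Line 5: ['golden'] (min_width=6, slack=4)
Line 6: ['dinosaur'] (min_width=8, slack=2)
Line 7: ['train', 'up'] (min_width=8, slack=2)
Line 8: ['bridge'] (min_width=6, slack=4)
Line 9: ['cherry'] (min_width=6, slack=4)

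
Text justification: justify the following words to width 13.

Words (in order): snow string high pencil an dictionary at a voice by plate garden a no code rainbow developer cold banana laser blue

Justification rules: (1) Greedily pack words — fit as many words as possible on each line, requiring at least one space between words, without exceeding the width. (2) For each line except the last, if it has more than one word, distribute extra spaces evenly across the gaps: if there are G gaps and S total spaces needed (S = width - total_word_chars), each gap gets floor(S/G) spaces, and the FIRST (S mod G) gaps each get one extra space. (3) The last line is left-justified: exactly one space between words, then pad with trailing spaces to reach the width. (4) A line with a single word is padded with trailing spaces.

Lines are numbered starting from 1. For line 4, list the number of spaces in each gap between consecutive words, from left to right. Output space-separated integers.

Answer: 1 1 1

Derivation:
Line 1: ['snow', 'string'] (min_width=11, slack=2)
Line 2: ['high', 'pencil'] (min_width=11, slack=2)
Line 3: ['an', 'dictionary'] (min_width=13, slack=0)
Line 4: ['at', 'a', 'voice', 'by'] (min_width=13, slack=0)
Line 5: ['plate', 'garden'] (min_width=12, slack=1)
Line 6: ['a', 'no', 'code'] (min_width=9, slack=4)
Line 7: ['rainbow'] (min_width=7, slack=6)
Line 8: ['developer'] (min_width=9, slack=4)
Line 9: ['cold', 'banana'] (min_width=11, slack=2)
Line 10: ['laser', 'blue'] (min_width=10, slack=3)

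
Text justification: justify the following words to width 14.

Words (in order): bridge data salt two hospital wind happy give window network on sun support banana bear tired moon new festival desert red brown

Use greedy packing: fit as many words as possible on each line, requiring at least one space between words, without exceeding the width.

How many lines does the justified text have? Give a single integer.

Answer: 11

Derivation:
Line 1: ['bridge', 'data'] (min_width=11, slack=3)
Line 2: ['salt', 'two'] (min_width=8, slack=6)
Line 3: ['hospital', 'wind'] (min_width=13, slack=1)
Line 4: ['happy', 'give'] (min_width=10, slack=4)
Line 5: ['window', 'network'] (min_width=14, slack=0)
Line 6: ['on', 'sun', 'support'] (min_width=14, slack=0)
Line 7: ['banana', 'bear'] (min_width=11, slack=3)
Line 8: ['tired', 'moon', 'new'] (min_width=14, slack=0)
Line 9: ['festival'] (min_width=8, slack=6)
Line 10: ['desert', 'red'] (min_width=10, slack=4)
Line 11: ['brown'] (min_width=5, slack=9)
Total lines: 11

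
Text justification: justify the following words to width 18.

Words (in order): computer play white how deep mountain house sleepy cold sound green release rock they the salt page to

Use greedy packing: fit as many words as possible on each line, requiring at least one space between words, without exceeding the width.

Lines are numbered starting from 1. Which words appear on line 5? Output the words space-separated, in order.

Answer: green release rock

Derivation:
Line 1: ['computer', 'play'] (min_width=13, slack=5)
Line 2: ['white', 'how', 'deep'] (min_width=14, slack=4)
Line 3: ['mountain', 'house'] (min_width=14, slack=4)
Line 4: ['sleepy', 'cold', 'sound'] (min_width=17, slack=1)
Line 5: ['green', 'release', 'rock'] (min_width=18, slack=0)
Line 6: ['they', 'the', 'salt', 'page'] (min_width=18, slack=0)
Line 7: ['to'] (min_width=2, slack=16)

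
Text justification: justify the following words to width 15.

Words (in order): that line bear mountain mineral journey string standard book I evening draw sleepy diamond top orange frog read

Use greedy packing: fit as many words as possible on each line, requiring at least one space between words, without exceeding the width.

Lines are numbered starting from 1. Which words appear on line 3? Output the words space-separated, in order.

Answer: mineral journey

Derivation:
Line 1: ['that', 'line', 'bear'] (min_width=14, slack=1)
Line 2: ['mountain'] (min_width=8, slack=7)
Line 3: ['mineral', 'journey'] (min_width=15, slack=0)
Line 4: ['string', 'standard'] (min_width=15, slack=0)
Line 5: ['book', 'I', 'evening'] (min_width=14, slack=1)
Line 6: ['draw', 'sleepy'] (min_width=11, slack=4)
Line 7: ['diamond', 'top'] (min_width=11, slack=4)
Line 8: ['orange', 'frog'] (min_width=11, slack=4)
Line 9: ['read'] (min_width=4, slack=11)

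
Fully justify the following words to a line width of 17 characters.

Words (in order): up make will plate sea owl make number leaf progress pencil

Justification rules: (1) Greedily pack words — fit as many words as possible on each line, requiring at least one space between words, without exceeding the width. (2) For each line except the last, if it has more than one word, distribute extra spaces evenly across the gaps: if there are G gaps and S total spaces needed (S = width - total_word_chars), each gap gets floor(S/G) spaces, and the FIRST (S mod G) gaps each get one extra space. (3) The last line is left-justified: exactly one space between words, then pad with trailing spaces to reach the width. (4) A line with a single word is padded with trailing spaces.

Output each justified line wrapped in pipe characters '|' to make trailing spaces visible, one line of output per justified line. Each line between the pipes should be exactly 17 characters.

Line 1: ['up', 'make', 'will'] (min_width=12, slack=5)
Line 2: ['plate', 'sea', 'owl'] (min_width=13, slack=4)
Line 3: ['make', 'number', 'leaf'] (min_width=16, slack=1)
Line 4: ['progress', 'pencil'] (min_width=15, slack=2)

Answer: |up    make   will|
|plate   sea   owl|
|make  number leaf|
|progress pencil  |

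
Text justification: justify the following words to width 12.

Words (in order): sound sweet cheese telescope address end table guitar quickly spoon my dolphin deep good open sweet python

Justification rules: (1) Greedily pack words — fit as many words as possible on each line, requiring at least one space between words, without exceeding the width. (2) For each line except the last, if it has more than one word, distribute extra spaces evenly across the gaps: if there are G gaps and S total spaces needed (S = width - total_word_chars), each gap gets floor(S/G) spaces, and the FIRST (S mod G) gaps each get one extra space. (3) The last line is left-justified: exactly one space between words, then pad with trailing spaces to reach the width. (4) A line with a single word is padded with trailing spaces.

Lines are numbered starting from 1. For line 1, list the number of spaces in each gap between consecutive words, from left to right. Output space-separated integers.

Answer: 2

Derivation:
Line 1: ['sound', 'sweet'] (min_width=11, slack=1)
Line 2: ['cheese'] (min_width=6, slack=6)
Line 3: ['telescope'] (min_width=9, slack=3)
Line 4: ['address', 'end'] (min_width=11, slack=1)
Line 5: ['table', 'guitar'] (min_width=12, slack=0)
Line 6: ['quickly'] (min_width=7, slack=5)
Line 7: ['spoon', 'my'] (min_width=8, slack=4)
Line 8: ['dolphin', 'deep'] (min_width=12, slack=0)
Line 9: ['good', 'open'] (min_width=9, slack=3)
Line 10: ['sweet', 'python'] (min_width=12, slack=0)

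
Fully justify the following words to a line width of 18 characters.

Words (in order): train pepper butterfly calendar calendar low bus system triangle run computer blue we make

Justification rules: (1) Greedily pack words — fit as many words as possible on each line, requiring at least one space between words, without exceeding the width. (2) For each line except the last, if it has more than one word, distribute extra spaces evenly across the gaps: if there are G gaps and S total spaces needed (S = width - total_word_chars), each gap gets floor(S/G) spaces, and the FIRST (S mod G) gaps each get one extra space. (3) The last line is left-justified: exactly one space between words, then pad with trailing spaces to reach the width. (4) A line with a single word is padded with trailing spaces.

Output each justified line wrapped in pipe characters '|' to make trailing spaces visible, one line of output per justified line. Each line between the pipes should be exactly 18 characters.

Answer: |train       pepper|
|butterfly calendar|
|calendar  low  bus|
|system    triangle|
|run  computer blue|
|we make           |

Derivation:
Line 1: ['train', 'pepper'] (min_width=12, slack=6)
Line 2: ['butterfly', 'calendar'] (min_width=18, slack=0)
Line 3: ['calendar', 'low', 'bus'] (min_width=16, slack=2)
Line 4: ['system', 'triangle'] (min_width=15, slack=3)
Line 5: ['run', 'computer', 'blue'] (min_width=17, slack=1)
Line 6: ['we', 'make'] (min_width=7, slack=11)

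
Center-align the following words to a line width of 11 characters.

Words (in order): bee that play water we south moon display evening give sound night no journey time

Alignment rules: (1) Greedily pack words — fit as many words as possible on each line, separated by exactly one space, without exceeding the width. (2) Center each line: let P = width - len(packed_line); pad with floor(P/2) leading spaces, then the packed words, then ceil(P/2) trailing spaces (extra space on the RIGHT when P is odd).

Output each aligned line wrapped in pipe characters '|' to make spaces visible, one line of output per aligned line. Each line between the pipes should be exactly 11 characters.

Line 1: ['bee', 'that'] (min_width=8, slack=3)
Line 2: ['play', 'water'] (min_width=10, slack=1)
Line 3: ['we', 'south'] (min_width=8, slack=3)
Line 4: ['moon'] (min_width=4, slack=7)
Line 5: ['display'] (min_width=7, slack=4)
Line 6: ['evening'] (min_width=7, slack=4)
Line 7: ['give', 'sound'] (min_width=10, slack=1)
Line 8: ['night', 'no'] (min_width=8, slack=3)
Line 9: ['journey'] (min_width=7, slack=4)
Line 10: ['time'] (min_width=4, slack=7)

Answer: | bee that  |
|play water |
| we south  |
|   moon    |
|  display  |
|  evening  |
|give sound |
| night no  |
|  journey  |
|   time    |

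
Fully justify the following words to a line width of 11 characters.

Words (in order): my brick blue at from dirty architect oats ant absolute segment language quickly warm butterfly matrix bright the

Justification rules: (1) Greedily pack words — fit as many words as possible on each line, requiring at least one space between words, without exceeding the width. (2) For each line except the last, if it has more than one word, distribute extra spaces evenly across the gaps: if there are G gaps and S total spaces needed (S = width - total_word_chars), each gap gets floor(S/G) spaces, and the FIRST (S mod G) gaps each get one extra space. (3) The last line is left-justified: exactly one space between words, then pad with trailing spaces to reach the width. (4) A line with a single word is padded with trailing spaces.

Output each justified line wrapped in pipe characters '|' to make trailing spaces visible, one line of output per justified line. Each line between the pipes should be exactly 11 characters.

Line 1: ['my', 'brick'] (min_width=8, slack=3)
Line 2: ['blue', 'at'] (min_width=7, slack=4)
Line 3: ['from', 'dirty'] (min_width=10, slack=1)
Line 4: ['architect'] (min_width=9, slack=2)
Line 5: ['oats', 'ant'] (min_width=8, slack=3)
Line 6: ['absolute'] (min_width=8, slack=3)
Line 7: ['segment'] (min_width=7, slack=4)
Line 8: ['language'] (min_width=8, slack=3)
Line 9: ['quickly'] (min_width=7, slack=4)
Line 10: ['warm'] (min_width=4, slack=7)
Line 11: ['butterfly'] (min_width=9, slack=2)
Line 12: ['matrix'] (min_width=6, slack=5)
Line 13: ['bright', 'the'] (min_width=10, slack=1)

Answer: |my    brick|
|blue     at|
|from  dirty|
|architect  |
|oats    ant|
|absolute   |
|segment    |
|language   |
|quickly    |
|warm       |
|butterfly  |
|matrix     |
|bright the |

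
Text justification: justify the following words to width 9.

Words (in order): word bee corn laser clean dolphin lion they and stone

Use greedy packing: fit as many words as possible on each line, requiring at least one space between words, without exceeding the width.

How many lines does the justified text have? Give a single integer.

Line 1: ['word', 'bee'] (min_width=8, slack=1)
Line 2: ['corn'] (min_width=4, slack=5)
Line 3: ['laser'] (min_width=5, slack=4)
Line 4: ['clean'] (min_width=5, slack=4)
Line 5: ['dolphin'] (min_width=7, slack=2)
Line 6: ['lion', 'they'] (min_width=9, slack=0)
Line 7: ['and', 'stone'] (min_width=9, slack=0)
Total lines: 7

Answer: 7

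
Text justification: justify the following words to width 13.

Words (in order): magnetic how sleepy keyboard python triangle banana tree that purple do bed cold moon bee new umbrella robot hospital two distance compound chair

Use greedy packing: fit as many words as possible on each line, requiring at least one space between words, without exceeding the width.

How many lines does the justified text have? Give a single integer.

Answer: 15

Derivation:
Line 1: ['magnetic', 'how'] (min_width=12, slack=1)
Line 2: ['sleepy'] (min_width=6, slack=7)
Line 3: ['keyboard'] (min_width=8, slack=5)
Line 4: ['python'] (min_width=6, slack=7)
Line 5: ['triangle'] (min_width=8, slack=5)
Line 6: ['banana', 'tree'] (min_width=11, slack=2)
Line 7: ['that', 'purple'] (min_width=11, slack=2)
Line 8: ['do', 'bed', 'cold'] (min_width=11, slack=2)
Line 9: ['moon', 'bee', 'new'] (min_width=12, slack=1)
Line 10: ['umbrella'] (min_width=8, slack=5)
Line 11: ['robot'] (min_width=5, slack=8)
Line 12: ['hospital', 'two'] (min_width=12, slack=1)
Line 13: ['distance'] (min_width=8, slack=5)
Line 14: ['compound'] (min_width=8, slack=5)
Line 15: ['chair'] (min_width=5, slack=8)
Total lines: 15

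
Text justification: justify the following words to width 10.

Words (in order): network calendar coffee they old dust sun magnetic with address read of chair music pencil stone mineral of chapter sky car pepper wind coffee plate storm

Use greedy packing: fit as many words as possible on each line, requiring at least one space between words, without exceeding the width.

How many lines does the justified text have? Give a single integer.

Line 1: ['network'] (min_width=7, slack=3)
Line 2: ['calendar'] (min_width=8, slack=2)
Line 3: ['coffee'] (min_width=6, slack=4)
Line 4: ['they', 'old'] (min_width=8, slack=2)
Line 5: ['dust', 'sun'] (min_width=8, slack=2)
Line 6: ['magnetic'] (min_width=8, slack=2)
Line 7: ['with'] (min_width=4, slack=6)
Line 8: ['address'] (min_width=7, slack=3)
Line 9: ['read', 'of'] (min_width=7, slack=3)
Line 10: ['chair'] (min_width=5, slack=5)
Line 11: ['music'] (min_width=5, slack=5)
Line 12: ['pencil'] (min_width=6, slack=4)
Line 13: ['stone'] (min_width=5, slack=5)
Line 14: ['mineral', 'of'] (min_width=10, slack=0)
Line 15: ['chapter'] (min_width=7, slack=3)
Line 16: ['sky', 'car'] (min_width=7, slack=3)
Line 17: ['pepper'] (min_width=6, slack=4)
Line 18: ['wind'] (min_width=4, slack=6)
Line 19: ['coffee'] (min_width=6, slack=4)
Line 20: ['plate'] (min_width=5, slack=5)
Line 21: ['storm'] (min_width=5, slack=5)
Total lines: 21

Answer: 21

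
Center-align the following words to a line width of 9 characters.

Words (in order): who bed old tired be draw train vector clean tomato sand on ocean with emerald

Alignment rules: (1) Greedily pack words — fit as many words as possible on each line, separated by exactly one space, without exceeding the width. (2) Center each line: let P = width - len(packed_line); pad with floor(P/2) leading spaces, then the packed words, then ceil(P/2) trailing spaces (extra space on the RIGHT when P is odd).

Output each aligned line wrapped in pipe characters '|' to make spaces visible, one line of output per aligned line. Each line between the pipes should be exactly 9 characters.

Answer: | who bed |
|old tired|
| be draw |
|  train  |
| vector  |
|  clean  |
| tomato  |
| sand on |
|  ocean  |
|  with   |
| emerald |

Derivation:
Line 1: ['who', 'bed'] (min_width=7, slack=2)
Line 2: ['old', 'tired'] (min_width=9, slack=0)
Line 3: ['be', 'draw'] (min_width=7, slack=2)
Line 4: ['train'] (min_width=5, slack=4)
Line 5: ['vector'] (min_width=6, slack=3)
Line 6: ['clean'] (min_width=5, slack=4)
Line 7: ['tomato'] (min_width=6, slack=3)
Line 8: ['sand', 'on'] (min_width=7, slack=2)
Line 9: ['ocean'] (min_width=5, slack=4)
Line 10: ['with'] (min_width=4, slack=5)
Line 11: ['emerald'] (min_width=7, slack=2)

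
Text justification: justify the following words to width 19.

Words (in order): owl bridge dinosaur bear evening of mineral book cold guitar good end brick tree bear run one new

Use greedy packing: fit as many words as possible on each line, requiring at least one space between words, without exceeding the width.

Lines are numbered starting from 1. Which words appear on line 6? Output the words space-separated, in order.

Answer: one new

Derivation:
Line 1: ['owl', 'bridge', 'dinosaur'] (min_width=19, slack=0)
Line 2: ['bear', 'evening', 'of'] (min_width=15, slack=4)
Line 3: ['mineral', 'book', 'cold'] (min_width=17, slack=2)
Line 4: ['guitar', 'good', 'end'] (min_width=15, slack=4)
Line 5: ['brick', 'tree', 'bear', 'run'] (min_width=19, slack=0)
Line 6: ['one', 'new'] (min_width=7, slack=12)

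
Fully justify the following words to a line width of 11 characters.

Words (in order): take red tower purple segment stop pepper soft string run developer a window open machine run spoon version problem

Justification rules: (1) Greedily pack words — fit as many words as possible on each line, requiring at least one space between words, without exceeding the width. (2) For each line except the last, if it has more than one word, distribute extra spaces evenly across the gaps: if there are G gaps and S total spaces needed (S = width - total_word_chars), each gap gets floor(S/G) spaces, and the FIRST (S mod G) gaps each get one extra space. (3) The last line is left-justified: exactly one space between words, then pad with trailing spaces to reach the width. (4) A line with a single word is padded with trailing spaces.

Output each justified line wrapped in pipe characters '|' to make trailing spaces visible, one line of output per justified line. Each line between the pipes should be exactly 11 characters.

Line 1: ['take', 'red'] (min_width=8, slack=3)
Line 2: ['tower'] (min_width=5, slack=6)
Line 3: ['purple'] (min_width=6, slack=5)
Line 4: ['segment'] (min_width=7, slack=4)
Line 5: ['stop', 'pepper'] (min_width=11, slack=0)
Line 6: ['soft', 'string'] (min_width=11, slack=0)
Line 7: ['run'] (min_width=3, slack=8)
Line 8: ['developer', 'a'] (min_width=11, slack=0)
Line 9: ['window', 'open'] (min_width=11, slack=0)
Line 10: ['machine', 'run'] (min_width=11, slack=0)
Line 11: ['spoon'] (min_width=5, slack=6)
Line 12: ['version'] (min_width=7, slack=4)
Line 13: ['problem'] (min_width=7, slack=4)

Answer: |take    red|
|tower      |
|purple     |
|segment    |
|stop pepper|
|soft string|
|run        |
|developer a|
|window open|
|machine run|
|spoon      |
|version    |
|problem    |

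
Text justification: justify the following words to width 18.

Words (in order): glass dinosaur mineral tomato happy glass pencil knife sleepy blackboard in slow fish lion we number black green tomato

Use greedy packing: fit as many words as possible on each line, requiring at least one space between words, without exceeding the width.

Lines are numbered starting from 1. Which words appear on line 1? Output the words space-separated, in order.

Line 1: ['glass', 'dinosaur'] (min_width=14, slack=4)
Line 2: ['mineral', 'tomato'] (min_width=14, slack=4)
Line 3: ['happy', 'glass', 'pencil'] (min_width=18, slack=0)
Line 4: ['knife', 'sleepy'] (min_width=12, slack=6)
Line 5: ['blackboard', 'in', 'slow'] (min_width=18, slack=0)
Line 6: ['fish', 'lion', 'we'] (min_width=12, slack=6)
Line 7: ['number', 'black', 'green'] (min_width=18, slack=0)
Line 8: ['tomato'] (min_width=6, slack=12)

Answer: glass dinosaur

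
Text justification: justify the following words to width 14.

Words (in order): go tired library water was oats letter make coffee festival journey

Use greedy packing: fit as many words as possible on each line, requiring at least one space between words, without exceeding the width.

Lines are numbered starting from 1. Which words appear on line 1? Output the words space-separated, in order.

Line 1: ['go', 'tired'] (min_width=8, slack=6)
Line 2: ['library', 'water'] (min_width=13, slack=1)
Line 3: ['was', 'oats'] (min_width=8, slack=6)
Line 4: ['letter', 'make'] (min_width=11, slack=3)
Line 5: ['coffee'] (min_width=6, slack=8)
Line 6: ['festival'] (min_width=8, slack=6)
Line 7: ['journey'] (min_width=7, slack=7)

Answer: go tired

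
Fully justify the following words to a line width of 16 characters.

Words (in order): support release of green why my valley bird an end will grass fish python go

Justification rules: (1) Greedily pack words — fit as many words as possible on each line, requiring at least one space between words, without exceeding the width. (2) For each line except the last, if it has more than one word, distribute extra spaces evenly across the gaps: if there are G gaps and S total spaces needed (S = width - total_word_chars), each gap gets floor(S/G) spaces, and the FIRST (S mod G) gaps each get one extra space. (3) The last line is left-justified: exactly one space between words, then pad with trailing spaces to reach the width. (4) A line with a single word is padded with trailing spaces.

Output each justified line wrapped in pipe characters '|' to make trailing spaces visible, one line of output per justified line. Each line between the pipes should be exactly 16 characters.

Line 1: ['support', 'release'] (min_width=15, slack=1)
Line 2: ['of', 'green', 'why', 'my'] (min_width=15, slack=1)
Line 3: ['valley', 'bird', 'an'] (min_width=14, slack=2)
Line 4: ['end', 'will', 'grass'] (min_width=14, slack=2)
Line 5: ['fish', 'python', 'go'] (min_width=14, slack=2)

Answer: |support  release|
|of  green why my|
|valley  bird  an|
|end  will  grass|
|fish python go  |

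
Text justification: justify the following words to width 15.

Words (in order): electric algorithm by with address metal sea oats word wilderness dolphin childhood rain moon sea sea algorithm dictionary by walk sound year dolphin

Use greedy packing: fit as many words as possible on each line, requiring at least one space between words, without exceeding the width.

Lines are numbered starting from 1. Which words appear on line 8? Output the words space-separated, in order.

Line 1: ['electric'] (min_width=8, slack=7)
Line 2: ['algorithm', 'by'] (min_width=12, slack=3)
Line 3: ['with', 'address'] (min_width=12, slack=3)
Line 4: ['metal', 'sea', 'oats'] (min_width=14, slack=1)
Line 5: ['word', 'wilderness'] (min_width=15, slack=0)
Line 6: ['dolphin'] (min_width=7, slack=8)
Line 7: ['childhood', 'rain'] (min_width=14, slack=1)
Line 8: ['moon', 'sea', 'sea'] (min_width=12, slack=3)
Line 9: ['algorithm'] (min_width=9, slack=6)
Line 10: ['dictionary', 'by'] (min_width=13, slack=2)
Line 11: ['walk', 'sound', 'year'] (min_width=15, slack=0)
Line 12: ['dolphin'] (min_width=7, slack=8)

Answer: moon sea sea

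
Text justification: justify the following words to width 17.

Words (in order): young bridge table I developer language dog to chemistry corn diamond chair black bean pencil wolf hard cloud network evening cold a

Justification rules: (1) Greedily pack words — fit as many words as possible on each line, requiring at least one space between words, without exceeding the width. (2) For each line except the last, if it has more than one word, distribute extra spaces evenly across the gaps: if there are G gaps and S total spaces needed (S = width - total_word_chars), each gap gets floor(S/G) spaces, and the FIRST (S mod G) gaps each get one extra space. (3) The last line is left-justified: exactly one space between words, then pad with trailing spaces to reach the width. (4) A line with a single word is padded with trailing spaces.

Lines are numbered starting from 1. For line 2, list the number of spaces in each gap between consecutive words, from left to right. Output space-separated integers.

Answer: 1 1

Derivation:
Line 1: ['young', 'bridge'] (min_width=12, slack=5)
Line 2: ['table', 'I', 'developer'] (min_width=17, slack=0)
Line 3: ['language', 'dog', 'to'] (min_width=15, slack=2)
Line 4: ['chemistry', 'corn'] (min_width=14, slack=3)
Line 5: ['diamond', 'chair'] (min_width=13, slack=4)
Line 6: ['black', 'bean', 'pencil'] (min_width=17, slack=0)
Line 7: ['wolf', 'hard', 'cloud'] (min_width=15, slack=2)
Line 8: ['network', 'evening'] (min_width=15, slack=2)
Line 9: ['cold', 'a'] (min_width=6, slack=11)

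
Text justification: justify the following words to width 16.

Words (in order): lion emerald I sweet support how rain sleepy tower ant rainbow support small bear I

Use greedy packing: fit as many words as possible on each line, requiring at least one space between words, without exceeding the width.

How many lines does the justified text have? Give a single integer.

Answer: 6

Derivation:
Line 1: ['lion', 'emerald', 'I'] (min_width=14, slack=2)
Line 2: ['sweet', 'support'] (min_width=13, slack=3)
Line 3: ['how', 'rain', 'sleepy'] (min_width=15, slack=1)
Line 4: ['tower', 'ant'] (min_width=9, slack=7)
Line 5: ['rainbow', 'support'] (min_width=15, slack=1)
Line 6: ['small', 'bear', 'I'] (min_width=12, slack=4)
Total lines: 6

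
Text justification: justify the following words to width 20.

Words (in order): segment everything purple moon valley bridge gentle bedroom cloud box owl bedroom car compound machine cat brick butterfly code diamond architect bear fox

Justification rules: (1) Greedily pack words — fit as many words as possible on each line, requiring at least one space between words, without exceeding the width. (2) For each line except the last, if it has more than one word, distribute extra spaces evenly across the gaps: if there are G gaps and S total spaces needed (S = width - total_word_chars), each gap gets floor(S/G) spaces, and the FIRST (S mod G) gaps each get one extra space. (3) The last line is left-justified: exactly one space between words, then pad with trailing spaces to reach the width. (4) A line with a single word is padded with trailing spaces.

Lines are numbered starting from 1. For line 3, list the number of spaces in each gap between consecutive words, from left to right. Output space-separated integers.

Line 1: ['segment', 'everything'] (min_width=18, slack=2)
Line 2: ['purple', 'moon', 'valley'] (min_width=18, slack=2)
Line 3: ['bridge', 'gentle'] (min_width=13, slack=7)
Line 4: ['bedroom', 'cloud', 'box'] (min_width=17, slack=3)
Line 5: ['owl', 'bedroom', 'car'] (min_width=15, slack=5)
Line 6: ['compound', 'machine', 'cat'] (min_width=20, slack=0)
Line 7: ['brick', 'butterfly', 'code'] (min_width=20, slack=0)
Line 8: ['diamond', 'architect'] (min_width=17, slack=3)
Line 9: ['bear', 'fox'] (min_width=8, slack=12)

Answer: 8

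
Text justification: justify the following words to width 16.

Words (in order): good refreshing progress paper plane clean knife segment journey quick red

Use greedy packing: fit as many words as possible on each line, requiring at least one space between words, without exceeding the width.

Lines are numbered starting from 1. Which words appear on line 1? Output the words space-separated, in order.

Answer: good refreshing

Derivation:
Line 1: ['good', 'refreshing'] (min_width=15, slack=1)
Line 2: ['progress', 'paper'] (min_width=14, slack=2)
Line 3: ['plane', 'clean'] (min_width=11, slack=5)
Line 4: ['knife', 'segment'] (min_width=13, slack=3)
Line 5: ['journey', 'quick'] (min_width=13, slack=3)
Line 6: ['red'] (min_width=3, slack=13)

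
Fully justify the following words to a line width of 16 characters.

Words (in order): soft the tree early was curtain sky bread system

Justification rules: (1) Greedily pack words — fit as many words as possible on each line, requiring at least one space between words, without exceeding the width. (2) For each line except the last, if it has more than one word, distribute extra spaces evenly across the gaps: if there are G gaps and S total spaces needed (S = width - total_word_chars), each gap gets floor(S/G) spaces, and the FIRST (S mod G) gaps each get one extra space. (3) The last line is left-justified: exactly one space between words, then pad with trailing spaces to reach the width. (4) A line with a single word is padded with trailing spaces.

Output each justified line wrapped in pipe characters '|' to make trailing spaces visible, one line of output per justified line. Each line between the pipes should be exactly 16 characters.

Answer: |soft   the  tree|
|early        was|
|curtain      sky|
|bread system    |

Derivation:
Line 1: ['soft', 'the', 'tree'] (min_width=13, slack=3)
Line 2: ['early', 'was'] (min_width=9, slack=7)
Line 3: ['curtain', 'sky'] (min_width=11, slack=5)
Line 4: ['bread', 'system'] (min_width=12, slack=4)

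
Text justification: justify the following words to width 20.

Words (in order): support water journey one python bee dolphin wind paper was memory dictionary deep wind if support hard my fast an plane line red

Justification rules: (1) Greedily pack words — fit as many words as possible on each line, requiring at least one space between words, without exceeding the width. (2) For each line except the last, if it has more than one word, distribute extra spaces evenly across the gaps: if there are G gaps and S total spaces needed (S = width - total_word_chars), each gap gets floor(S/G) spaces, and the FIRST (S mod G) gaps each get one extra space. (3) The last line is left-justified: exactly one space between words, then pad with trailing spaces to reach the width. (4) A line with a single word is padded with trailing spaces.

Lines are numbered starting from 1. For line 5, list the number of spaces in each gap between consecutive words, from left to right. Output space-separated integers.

Line 1: ['support', 'water'] (min_width=13, slack=7)
Line 2: ['journey', 'one', 'python'] (min_width=18, slack=2)
Line 3: ['bee', 'dolphin', 'wind'] (min_width=16, slack=4)
Line 4: ['paper', 'was', 'memory'] (min_width=16, slack=4)
Line 5: ['dictionary', 'deep', 'wind'] (min_width=20, slack=0)
Line 6: ['if', 'support', 'hard', 'my'] (min_width=18, slack=2)
Line 7: ['fast', 'an', 'plane', 'line'] (min_width=18, slack=2)
Line 8: ['red'] (min_width=3, slack=17)

Answer: 1 1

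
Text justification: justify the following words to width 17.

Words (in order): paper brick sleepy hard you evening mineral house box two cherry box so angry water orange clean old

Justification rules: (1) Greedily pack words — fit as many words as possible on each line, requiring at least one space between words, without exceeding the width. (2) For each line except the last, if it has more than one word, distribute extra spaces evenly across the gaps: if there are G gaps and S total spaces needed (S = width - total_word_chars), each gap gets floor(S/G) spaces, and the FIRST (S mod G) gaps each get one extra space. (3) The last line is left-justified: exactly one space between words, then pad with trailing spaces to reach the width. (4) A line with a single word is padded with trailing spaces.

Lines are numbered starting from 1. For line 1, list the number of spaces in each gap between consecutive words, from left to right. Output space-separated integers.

Answer: 7

Derivation:
Line 1: ['paper', 'brick'] (min_width=11, slack=6)
Line 2: ['sleepy', 'hard', 'you'] (min_width=15, slack=2)
Line 3: ['evening', 'mineral'] (min_width=15, slack=2)
Line 4: ['house', 'box', 'two'] (min_width=13, slack=4)
Line 5: ['cherry', 'box', 'so'] (min_width=13, slack=4)
Line 6: ['angry', 'water'] (min_width=11, slack=6)
Line 7: ['orange', 'clean', 'old'] (min_width=16, slack=1)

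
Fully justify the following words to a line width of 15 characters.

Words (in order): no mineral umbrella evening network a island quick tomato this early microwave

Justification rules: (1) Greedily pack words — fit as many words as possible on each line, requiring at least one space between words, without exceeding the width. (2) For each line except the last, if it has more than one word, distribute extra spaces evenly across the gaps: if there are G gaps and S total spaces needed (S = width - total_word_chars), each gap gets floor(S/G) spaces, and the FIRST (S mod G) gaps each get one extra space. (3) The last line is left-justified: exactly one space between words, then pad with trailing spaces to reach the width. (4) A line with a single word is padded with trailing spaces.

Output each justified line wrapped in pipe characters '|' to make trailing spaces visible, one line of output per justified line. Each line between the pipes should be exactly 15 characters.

Answer: |no      mineral|
|umbrella       |
|evening network|
|a  island quick|
|tomato     this|
|early microwave|

Derivation:
Line 1: ['no', 'mineral'] (min_width=10, slack=5)
Line 2: ['umbrella'] (min_width=8, slack=7)
Line 3: ['evening', 'network'] (min_width=15, slack=0)
Line 4: ['a', 'island', 'quick'] (min_width=14, slack=1)
Line 5: ['tomato', 'this'] (min_width=11, slack=4)
Line 6: ['early', 'microwave'] (min_width=15, slack=0)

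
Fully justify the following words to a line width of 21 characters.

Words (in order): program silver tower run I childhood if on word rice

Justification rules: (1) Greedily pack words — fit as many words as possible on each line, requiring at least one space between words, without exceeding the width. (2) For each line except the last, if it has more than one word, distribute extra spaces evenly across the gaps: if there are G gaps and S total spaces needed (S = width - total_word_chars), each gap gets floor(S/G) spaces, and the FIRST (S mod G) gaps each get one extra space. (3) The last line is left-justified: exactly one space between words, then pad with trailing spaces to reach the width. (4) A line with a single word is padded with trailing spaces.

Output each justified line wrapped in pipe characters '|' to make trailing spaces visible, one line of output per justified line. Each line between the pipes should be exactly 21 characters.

Answer: |program  silver tower|
|run I childhood if on|
|word rice            |

Derivation:
Line 1: ['program', 'silver', 'tower'] (min_width=20, slack=1)
Line 2: ['run', 'I', 'childhood', 'if', 'on'] (min_width=21, slack=0)
Line 3: ['word', 'rice'] (min_width=9, slack=12)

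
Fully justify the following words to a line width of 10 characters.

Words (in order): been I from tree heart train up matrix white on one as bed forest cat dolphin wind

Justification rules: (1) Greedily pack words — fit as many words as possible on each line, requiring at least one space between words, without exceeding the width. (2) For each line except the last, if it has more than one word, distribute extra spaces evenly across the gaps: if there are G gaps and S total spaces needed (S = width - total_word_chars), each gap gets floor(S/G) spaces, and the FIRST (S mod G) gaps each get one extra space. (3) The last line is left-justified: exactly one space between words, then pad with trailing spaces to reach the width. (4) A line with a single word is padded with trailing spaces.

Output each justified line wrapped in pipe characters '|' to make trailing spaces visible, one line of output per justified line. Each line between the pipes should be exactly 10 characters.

Answer: |been     I|
|from  tree|
|heart     |
|train   up|
|matrix    |
|white   on|
|one as bed|
|forest cat|
|dolphin   |
|wind      |

Derivation:
Line 1: ['been', 'I'] (min_width=6, slack=4)
Line 2: ['from', 'tree'] (min_width=9, slack=1)
Line 3: ['heart'] (min_width=5, slack=5)
Line 4: ['train', 'up'] (min_width=8, slack=2)
Line 5: ['matrix'] (min_width=6, slack=4)
Line 6: ['white', 'on'] (min_width=8, slack=2)
Line 7: ['one', 'as', 'bed'] (min_width=10, slack=0)
Line 8: ['forest', 'cat'] (min_width=10, slack=0)
Line 9: ['dolphin'] (min_width=7, slack=3)
Line 10: ['wind'] (min_width=4, slack=6)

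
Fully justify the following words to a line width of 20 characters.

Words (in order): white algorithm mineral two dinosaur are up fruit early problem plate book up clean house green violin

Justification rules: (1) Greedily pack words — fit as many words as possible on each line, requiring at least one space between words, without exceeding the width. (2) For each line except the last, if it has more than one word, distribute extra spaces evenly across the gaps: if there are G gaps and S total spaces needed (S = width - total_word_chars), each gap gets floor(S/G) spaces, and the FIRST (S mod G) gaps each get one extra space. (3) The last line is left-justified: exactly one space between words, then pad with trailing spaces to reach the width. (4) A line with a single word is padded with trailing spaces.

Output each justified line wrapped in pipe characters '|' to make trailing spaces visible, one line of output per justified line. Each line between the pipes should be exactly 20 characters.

Line 1: ['white', 'algorithm'] (min_width=15, slack=5)
Line 2: ['mineral', 'two', 'dinosaur'] (min_width=20, slack=0)
Line 3: ['are', 'up', 'fruit', 'early'] (min_width=18, slack=2)
Line 4: ['problem', 'plate', 'book'] (min_width=18, slack=2)
Line 5: ['up', 'clean', 'house', 'green'] (min_width=20, slack=0)
Line 6: ['violin'] (min_width=6, slack=14)

Answer: |white      algorithm|
|mineral two dinosaur|
|are  up  fruit early|
|problem  plate  book|
|up clean house green|
|violin              |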